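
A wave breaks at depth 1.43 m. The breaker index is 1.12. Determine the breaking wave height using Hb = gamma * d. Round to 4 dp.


Hb = gamma * d
Hb = 1.12 * 1.43
Hb = 1.6016 m

1.6016


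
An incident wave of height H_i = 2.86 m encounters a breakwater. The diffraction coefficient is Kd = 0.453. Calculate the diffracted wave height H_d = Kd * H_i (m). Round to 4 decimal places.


H_d = Kd * H_i
H_d = 0.453 * 2.86
H_d = 1.2956 m

1.2956


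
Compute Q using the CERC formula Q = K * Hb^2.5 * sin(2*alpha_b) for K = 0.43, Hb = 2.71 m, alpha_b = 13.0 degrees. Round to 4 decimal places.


Q = K * Hb^2.5 * sin(2 * alpha_b)
Hb^2.5 = 2.71^2.5 = 12.089914
sin(2 * 13.0) = sin(26.0) = 0.438371
Q = 0.43 * 12.089914 * 0.438371
Q = 2.2789 m^3/s

2.2789


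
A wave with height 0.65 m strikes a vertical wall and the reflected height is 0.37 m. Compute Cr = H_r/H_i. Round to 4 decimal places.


Cr = H_r / H_i
Cr = 0.37 / 0.65
Cr = 0.5692

0.5692


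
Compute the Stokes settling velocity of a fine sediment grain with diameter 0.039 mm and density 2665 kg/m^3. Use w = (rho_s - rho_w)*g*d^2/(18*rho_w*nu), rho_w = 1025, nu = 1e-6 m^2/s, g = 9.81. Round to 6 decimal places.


w = (rho_s - rho_w) * g * d^2 / (18 * rho_w * nu)
d = 0.039 mm = 0.000039 m
rho_s - rho_w = 2665 - 1025 = 1640
Numerator = 1640 * 9.81 * (0.000039)^2 = 0.000024470456
Denominator = 18 * 1025 * 1e-6 = 0.018450
w = 0.001326 m/s

0.001326


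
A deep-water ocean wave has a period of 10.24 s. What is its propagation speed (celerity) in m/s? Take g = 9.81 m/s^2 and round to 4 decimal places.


We use the deep-water celerity formula:
C = g * T / (2 * pi)
C = 9.81 * 10.24 / (2 * 3.14159...)
C = 100.454400 / 6.283185
C = 15.9878 m/s

15.9878


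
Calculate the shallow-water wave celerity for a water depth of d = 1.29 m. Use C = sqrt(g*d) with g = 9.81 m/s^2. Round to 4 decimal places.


Using the shallow-water approximation:
C = sqrt(g * d) = sqrt(9.81 * 1.29)
C = sqrt(12.6549)
C = 3.5574 m/s

3.5574


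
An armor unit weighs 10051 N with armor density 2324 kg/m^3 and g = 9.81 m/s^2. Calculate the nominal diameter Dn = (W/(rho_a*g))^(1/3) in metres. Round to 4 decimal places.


V = W / (rho_a * g)
V = 10051 / (2324 * 9.81)
V = 10051 / 22798.44
V = 0.440863 m^3
Dn = V^(1/3) = 0.440863^(1/3)
Dn = 0.7611 m

0.7611


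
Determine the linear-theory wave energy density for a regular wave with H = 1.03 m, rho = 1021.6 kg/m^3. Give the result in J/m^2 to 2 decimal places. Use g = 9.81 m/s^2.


E = (1/8) * rho * g * H^2
E = (1/8) * 1021.6 * 9.81 * 1.03^2
E = 0.125 * 1021.6 * 9.81 * 1.0609
E = 1329.03 J/m^2

1329.03


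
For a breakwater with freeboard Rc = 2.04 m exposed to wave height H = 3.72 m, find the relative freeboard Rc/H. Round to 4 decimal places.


Relative freeboard = Rc / H
= 2.04 / 3.72
= 0.5484

0.5484


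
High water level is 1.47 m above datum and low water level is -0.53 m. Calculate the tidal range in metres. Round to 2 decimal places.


Tidal range = High water - Low water
Tidal range = 1.47 - (-0.53)
Tidal range = 2.00 m

2.00


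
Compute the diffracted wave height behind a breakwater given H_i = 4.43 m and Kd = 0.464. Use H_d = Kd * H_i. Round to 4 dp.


H_d = Kd * H_i
H_d = 0.464 * 4.43
H_d = 2.0555 m

2.0555


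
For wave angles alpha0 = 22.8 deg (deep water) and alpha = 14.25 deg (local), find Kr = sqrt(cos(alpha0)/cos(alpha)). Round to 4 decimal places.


Kr = sqrt(cos(alpha0) / cos(alpha))
cos(22.8) = 0.921863
cos(14.25) = 0.969231
Kr = sqrt(0.921863 / 0.969231)
Kr = sqrt(0.951129)
Kr = 0.9753

0.9753


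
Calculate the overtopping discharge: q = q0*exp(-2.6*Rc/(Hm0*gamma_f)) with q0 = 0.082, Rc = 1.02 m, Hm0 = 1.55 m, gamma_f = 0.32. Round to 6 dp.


q = q0 * exp(-2.6 * Rc / (Hm0 * gamma_f))
Exponent = -2.6 * 1.02 / (1.55 * 0.32)
= -2.6 * 1.02 / 0.4960
= -5.346774
exp(-5.346774) = 0.004763
q = 0.082 * 0.004763
q = 0.000391 m^3/s/m

0.000391


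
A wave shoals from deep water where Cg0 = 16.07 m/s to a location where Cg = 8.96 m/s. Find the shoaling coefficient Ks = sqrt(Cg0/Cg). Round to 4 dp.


Ks = sqrt(Cg0 / Cg)
Ks = sqrt(16.07 / 8.96)
Ks = sqrt(1.7935)
Ks = 1.3392

1.3392


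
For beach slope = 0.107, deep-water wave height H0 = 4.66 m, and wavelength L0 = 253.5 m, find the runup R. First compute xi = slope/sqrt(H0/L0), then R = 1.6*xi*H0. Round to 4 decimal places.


xi = slope / sqrt(H0/L0)
H0/L0 = 4.66/253.5 = 0.018383
sqrt(0.018383) = 0.135583
xi = 0.107 / 0.135583 = 0.789187
R = 1.6 * xi * H0 = 1.6 * 0.789187 * 4.66
R = 5.8842 m

5.8842


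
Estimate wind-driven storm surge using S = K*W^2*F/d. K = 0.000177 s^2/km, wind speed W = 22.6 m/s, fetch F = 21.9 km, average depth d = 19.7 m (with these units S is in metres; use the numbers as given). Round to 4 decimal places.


S = K * W^2 * F / d
W^2 = 22.6^2 = 510.76
S = 0.000177 * 510.76 * 21.9 / 19.7
Numerator = 0.000177 * 510.76 * 21.9 = 1.979859
S = 1.979859 / 19.7 = 0.1005 m

0.1005


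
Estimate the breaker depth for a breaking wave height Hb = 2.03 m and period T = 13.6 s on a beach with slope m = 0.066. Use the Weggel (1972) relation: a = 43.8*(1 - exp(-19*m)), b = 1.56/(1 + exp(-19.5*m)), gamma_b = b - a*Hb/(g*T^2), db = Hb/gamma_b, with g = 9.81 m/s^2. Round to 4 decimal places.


a = 43.8 * (1 - exp(-19 * m))
exp(-19 * 0.066) = exp(-1.2540) = 0.285361
a = 43.8 * (1 - 0.285361) = 31.301185
b = 1.56 / (1 + exp(-19.5 * m))
exp(-19.5 * 0.066) = exp(-1.2870) = 0.276098
b = 1.56 / (1 + 0.276098) = 1.222477
Hb / (g * T^2) = 2.03 / (9.81 * 13.6^2) = 2.03 / 1814.4576 = 0.00111879
gamma_b = b - a * Hb/(g*T^2) = 1.222477 - 31.301185 * 0.00111879 = 1.187457
db = Hb / gamma_b = 2.03 / 1.187457
db = 1.7095 m

1.7095


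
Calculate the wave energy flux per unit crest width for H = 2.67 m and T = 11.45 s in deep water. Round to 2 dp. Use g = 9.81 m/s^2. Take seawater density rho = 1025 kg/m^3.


P = rho * g^2 * H^2 * T / (32 * pi)
P = 1025 * 9.81^2 * 2.67^2 * 11.45 / (32 * pi)
P = 1025 * 96.2361 * 7.1289 * 11.45 / 100.53096
P = 80092.17 W/m

80092.17


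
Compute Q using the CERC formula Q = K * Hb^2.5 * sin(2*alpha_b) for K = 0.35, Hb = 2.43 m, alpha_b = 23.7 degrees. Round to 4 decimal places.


Q = K * Hb^2.5 * sin(2 * alpha_b)
Hb^2.5 = 2.43^2.5 = 9.204828
sin(2 * 23.7) = sin(47.4) = 0.736097
Q = 0.35 * 9.204828 * 0.736097
Q = 2.3715 m^3/s

2.3715


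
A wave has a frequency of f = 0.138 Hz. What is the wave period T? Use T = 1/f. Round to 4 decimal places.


T = 1 / f
T = 1 / 0.138
T = 7.2464 s

7.2464


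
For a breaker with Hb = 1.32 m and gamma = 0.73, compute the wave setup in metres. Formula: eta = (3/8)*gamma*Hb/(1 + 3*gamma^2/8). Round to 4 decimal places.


eta = (3/8) * gamma * Hb / (1 + 3*gamma^2/8)
Numerator = (3/8) * 0.73 * 1.32 = 0.361350
Denominator = 1 + 3*0.73^2/8 = 1 + 0.199838 = 1.199838
eta = 0.361350 / 1.199838
eta = 0.3012 m

0.3012


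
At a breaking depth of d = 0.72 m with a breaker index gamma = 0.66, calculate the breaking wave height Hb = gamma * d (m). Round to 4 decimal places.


Hb = gamma * d
Hb = 0.66 * 0.72
Hb = 0.4752 m

0.4752


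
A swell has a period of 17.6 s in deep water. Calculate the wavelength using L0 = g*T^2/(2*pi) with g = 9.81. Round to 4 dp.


L0 = g * T^2 / (2 * pi)
L0 = 9.81 * 17.6^2 / (2 * pi)
L0 = 9.81 * 309.7600 / 6.28319
L0 = 3038.7456 / 6.28319
L0 = 483.6314 m

483.6314


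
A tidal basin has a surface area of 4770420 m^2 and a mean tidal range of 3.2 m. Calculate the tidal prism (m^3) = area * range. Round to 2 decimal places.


Tidal prism = Area * Tidal range
P = 4770420 * 3.2
P = 15265344.00 m^3

15265344.00


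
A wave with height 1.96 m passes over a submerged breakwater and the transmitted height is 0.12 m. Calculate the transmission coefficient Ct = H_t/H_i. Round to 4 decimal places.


Ct = H_t / H_i
Ct = 0.12 / 1.96
Ct = 0.0612

0.0612


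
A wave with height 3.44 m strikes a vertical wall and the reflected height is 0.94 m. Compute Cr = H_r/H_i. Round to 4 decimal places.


Cr = H_r / H_i
Cr = 0.94 / 3.44
Cr = 0.2733

0.2733


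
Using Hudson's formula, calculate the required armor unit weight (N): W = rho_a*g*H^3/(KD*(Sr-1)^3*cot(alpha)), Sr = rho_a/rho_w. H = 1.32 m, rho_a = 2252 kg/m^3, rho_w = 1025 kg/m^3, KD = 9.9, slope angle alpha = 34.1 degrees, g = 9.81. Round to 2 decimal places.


Sr = rho_a / rho_w = 2252 / 1025 = 2.197073
(Sr - 1) = 1.197073
(Sr - 1)^3 = 1.715387
cot(34.1) = 1 / tan(34.1) = 1 / 0.677051 = 1.476994
Numerator = 2252 * 9.81 * 1.32^3 = 50811.1691
Denominator = 9.9 * 1.715387 * 1.476994 = 25.082797
W = 50811.1691 / 25.082797
W = 2025.74 N

2025.74


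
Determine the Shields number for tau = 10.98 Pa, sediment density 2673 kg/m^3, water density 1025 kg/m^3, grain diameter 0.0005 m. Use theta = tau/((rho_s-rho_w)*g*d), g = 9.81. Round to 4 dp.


theta = tau / ((rho_s - rho_w) * g * d)
rho_s - rho_w = 2673 - 1025 = 1648
Denominator = 1648 * 9.81 * 0.0005 = 8.083440
theta = 10.98 / 8.083440
theta = 1.3583

1.3583


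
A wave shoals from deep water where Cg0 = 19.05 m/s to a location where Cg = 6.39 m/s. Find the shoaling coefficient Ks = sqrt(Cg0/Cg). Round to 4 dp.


Ks = sqrt(Cg0 / Cg)
Ks = sqrt(19.05 / 6.39)
Ks = sqrt(2.9812)
Ks = 1.7266

1.7266


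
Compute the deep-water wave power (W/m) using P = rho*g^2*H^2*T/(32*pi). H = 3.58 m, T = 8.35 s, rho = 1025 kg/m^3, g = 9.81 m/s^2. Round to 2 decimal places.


P = rho * g^2 * H^2 * T / (32 * pi)
P = 1025 * 9.81^2 * 3.58^2 * 8.35 / (32 * pi)
P = 1025 * 96.2361 * 12.8164 * 8.35 / 100.53096
P = 105006.11 W/m

105006.11


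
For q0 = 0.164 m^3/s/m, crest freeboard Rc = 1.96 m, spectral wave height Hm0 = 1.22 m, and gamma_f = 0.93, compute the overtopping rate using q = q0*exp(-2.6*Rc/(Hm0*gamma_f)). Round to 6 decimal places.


q = q0 * exp(-2.6 * Rc / (Hm0 * gamma_f))
Exponent = -2.6 * 1.96 / (1.22 * 0.93)
= -2.6 * 1.96 / 1.1346
= -4.491451
exp(-4.491451) = 0.011204
q = 0.164 * 0.011204
q = 0.001838 m^3/s/m

0.001838


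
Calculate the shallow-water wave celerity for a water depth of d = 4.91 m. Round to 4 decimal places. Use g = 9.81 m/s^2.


Using the shallow-water approximation:
C = sqrt(g * d) = sqrt(9.81 * 4.91)
C = sqrt(48.1671)
C = 6.9403 m/s

6.9403


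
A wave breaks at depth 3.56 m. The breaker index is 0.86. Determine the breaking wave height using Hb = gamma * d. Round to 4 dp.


Hb = gamma * d
Hb = 0.86 * 3.56
Hb = 3.0616 m

3.0616


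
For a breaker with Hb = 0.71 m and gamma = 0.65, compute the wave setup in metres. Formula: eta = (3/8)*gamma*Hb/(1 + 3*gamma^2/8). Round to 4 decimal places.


eta = (3/8) * gamma * Hb / (1 + 3*gamma^2/8)
Numerator = (3/8) * 0.65 * 0.71 = 0.173063
Denominator = 1 + 3*0.65^2/8 = 1 + 0.158438 = 1.158438
eta = 0.173063 / 1.158438
eta = 0.1494 m

0.1494


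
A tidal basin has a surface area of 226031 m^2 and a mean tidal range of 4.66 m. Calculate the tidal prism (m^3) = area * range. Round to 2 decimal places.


Tidal prism = Area * Tidal range
P = 226031 * 4.66
P = 1053304.46 m^3

1053304.46


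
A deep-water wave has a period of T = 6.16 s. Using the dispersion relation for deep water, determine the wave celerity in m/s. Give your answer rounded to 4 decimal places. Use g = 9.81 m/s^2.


We use the deep-water celerity formula:
C = g * T / (2 * pi)
C = 9.81 * 6.16 / (2 * 3.14159...)
C = 60.429600 / 6.283185
C = 9.6177 m/s

9.6177


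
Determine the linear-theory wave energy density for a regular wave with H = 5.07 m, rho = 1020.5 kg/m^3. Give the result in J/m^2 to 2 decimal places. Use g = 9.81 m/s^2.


E = (1/8) * rho * g * H^2
E = (1/8) * 1020.5 * 9.81 * 5.07^2
E = 0.125 * 1020.5 * 9.81 * 25.7049
E = 32166.81 J/m^2

32166.81


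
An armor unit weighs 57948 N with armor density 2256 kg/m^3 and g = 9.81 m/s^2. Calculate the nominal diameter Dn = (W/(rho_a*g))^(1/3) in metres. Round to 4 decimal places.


V = W / (rho_a * g)
V = 57948 / (2256 * 9.81)
V = 57948 / 22131.36
V = 2.618366 m^3
Dn = V^(1/3) = 2.618366^(1/3)
Dn = 1.3783 m

1.3783


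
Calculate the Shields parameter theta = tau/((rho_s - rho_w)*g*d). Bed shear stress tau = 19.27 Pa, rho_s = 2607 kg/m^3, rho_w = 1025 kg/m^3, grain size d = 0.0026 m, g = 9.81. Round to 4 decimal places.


theta = tau / ((rho_s - rho_w) * g * d)
rho_s - rho_w = 2607 - 1025 = 1582
Denominator = 1582 * 9.81 * 0.0026 = 40.350492
theta = 19.27 / 40.350492
theta = 0.4776

0.4776


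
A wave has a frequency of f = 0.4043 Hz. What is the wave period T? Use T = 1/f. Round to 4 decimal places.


T = 1 / f
T = 1 / 0.4043
T = 2.4734 s

2.4734


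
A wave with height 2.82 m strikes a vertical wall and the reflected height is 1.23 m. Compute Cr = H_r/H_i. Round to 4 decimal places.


Cr = H_r / H_i
Cr = 1.23 / 2.82
Cr = 0.4362

0.4362


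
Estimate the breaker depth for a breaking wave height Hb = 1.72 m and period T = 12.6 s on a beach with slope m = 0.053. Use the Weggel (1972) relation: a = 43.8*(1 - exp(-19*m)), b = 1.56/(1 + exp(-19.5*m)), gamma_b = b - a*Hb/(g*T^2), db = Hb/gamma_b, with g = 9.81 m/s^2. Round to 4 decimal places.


a = 43.8 * (1 - exp(-19 * m))
exp(-19 * 0.053) = exp(-1.0070) = 0.365313
a = 43.8 * (1 - 0.365313) = 27.799278
b = 1.56 / (1 + exp(-19.5 * m))
exp(-19.5 * 0.053) = exp(-1.0335) = 0.355760
b = 1.56 / (1 + 0.355760) = 1.150646
Hb / (g * T^2) = 1.72 / (9.81 * 12.6^2) = 1.72 / 1557.4356 = 0.00110438
gamma_b = b - a * Hb/(g*T^2) = 1.150646 - 27.799278 * 0.00110438 = 1.119946
db = Hb / gamma_b = 1.72 / 1.119946
db = 1.5358 m

1.5358


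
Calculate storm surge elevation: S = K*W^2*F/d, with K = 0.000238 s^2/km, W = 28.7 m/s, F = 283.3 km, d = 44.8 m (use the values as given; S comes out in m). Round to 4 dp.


S = K * W^2 * F / d
W^2 = 28.7^2 = 823.69
S = 0.000238 * 823.69 * 283.3 / 44.8
Numerator = 0.000238 * 823.69 * 283.3 = 55.537628
S = 55.537628 / 44.8 = 1.2397 m

1.2397


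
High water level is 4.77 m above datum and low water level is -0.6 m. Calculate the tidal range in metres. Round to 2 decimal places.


Tidal range = High water - Low water
Tidal range = 4.77 - (-0.6)
Tidal range = 5.37 m

5.37


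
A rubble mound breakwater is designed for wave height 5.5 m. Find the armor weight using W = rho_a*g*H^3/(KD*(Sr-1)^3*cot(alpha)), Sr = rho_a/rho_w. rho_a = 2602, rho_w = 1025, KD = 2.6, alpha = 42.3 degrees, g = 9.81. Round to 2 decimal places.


Sr = rho_a / rho_w = 2602 / 1025 = 2.538537
(Sr - 1) = 1.538537
(Sr - 1)^3 = 3.641862
cot(42.3) = 1 / tan(42.3) = 1 / 0.909930 = 1.098986
Numerator = 2602 * 9.81 * 5.5^3 = 4246825.0275
Denominator = 2.6 * 3.641862 * 1.098986 = 10.406121
W = 4246825.0275 / 10.406121
W = 408108.38 N

408108.38


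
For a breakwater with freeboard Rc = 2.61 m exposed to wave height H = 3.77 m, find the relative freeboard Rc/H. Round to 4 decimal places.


Relative freeboard = Rc / H
= 2.61 / 3.77
= 0.6923

0.6923


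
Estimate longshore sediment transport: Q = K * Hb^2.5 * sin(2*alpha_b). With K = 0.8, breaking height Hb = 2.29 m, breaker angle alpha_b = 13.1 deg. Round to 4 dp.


Q = K * Hb^2.5 * sin(2 * alpha_b)
Hb^2.5 = 2.29^2.5 = 7.935763
sin(2 * 13.1) = sin(26.2) = 0.441506
Q = 0.8 * 7.935763 * 0.441506
Q = 2.8029 m^3/s

2.8029


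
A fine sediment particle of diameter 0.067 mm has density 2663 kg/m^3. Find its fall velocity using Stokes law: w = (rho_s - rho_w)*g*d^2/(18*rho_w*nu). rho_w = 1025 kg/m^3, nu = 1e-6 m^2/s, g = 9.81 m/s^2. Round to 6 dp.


w = (rho_s - rho_w) * g * d^2 / (18 * rho_w * nu)
d = 0.067 mm = 0.000067 m
rho_s - rho_w = 2663 - 1025 = 1638
Numerator = 1638 * 9.81 * (0.000067)^2 = 0.000072132753
Denominator = 18 * 1025 * 1e-6 = 0.018450
w = 0.003910 m/s

0.003910


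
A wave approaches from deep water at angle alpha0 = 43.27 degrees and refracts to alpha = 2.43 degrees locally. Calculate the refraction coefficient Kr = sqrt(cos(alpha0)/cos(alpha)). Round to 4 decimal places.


Kr = sqrt(cos(alpha0) / cos(alpha))
cos(43.27) = 0.728132
cos(2.43) = 0.999101
Kr = sqrt(0.728132 / 0.999101)
Kr = sqrt(0.728787)
Kr = 0.8537

0.8537


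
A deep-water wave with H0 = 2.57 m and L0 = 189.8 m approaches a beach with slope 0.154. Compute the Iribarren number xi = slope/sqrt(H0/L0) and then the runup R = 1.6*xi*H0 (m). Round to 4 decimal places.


xi = slope / sqrt(H0/L0)
H0/L0 = 2.57/189.8 = 0.013541
sqrt(0.013541) = 0.116364
xi = 0.154 / 0.116364 = 1.323434
R = 1.6 * xi * H0 = 1.6 * 1.323434 * 2.57
R = 5.4420 m

5.4420


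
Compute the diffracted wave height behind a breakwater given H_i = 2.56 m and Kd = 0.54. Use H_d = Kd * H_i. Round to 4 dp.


H_d = Kd * H_i
H_d = 0.54 * 2.56
H_d = 1.3824 m

1.3824


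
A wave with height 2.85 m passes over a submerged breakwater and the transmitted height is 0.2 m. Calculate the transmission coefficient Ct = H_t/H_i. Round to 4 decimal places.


Ct = H_t / H_i
Ct = 0.2 / 2.85
Ct = 0.0702

0.0702


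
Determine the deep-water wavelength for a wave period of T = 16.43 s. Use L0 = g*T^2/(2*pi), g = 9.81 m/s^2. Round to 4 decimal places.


L0 = g * T^2 / (2 * pi)
L0 = 9.81 * 16.43^2 / (2 * pi)
L0 = 9.81 * 269.9449 / 6.28319
L0 = 2648.1595 / 6.28319
L0 = 421.4677 m

421.4677


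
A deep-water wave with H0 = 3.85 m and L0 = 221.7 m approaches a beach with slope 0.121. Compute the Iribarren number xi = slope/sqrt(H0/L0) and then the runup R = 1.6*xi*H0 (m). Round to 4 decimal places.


xi = slope / sqrt(H0/L0)
H0/L0 = 3.85/221.7 = 0.017366
sqrt(0.017366) = 0.131779
xi = 0.121 / 0.131779 = 0.918201
R = 1.6 * xi * H0 = 1.6 * 0.918201 * 3.85
R = 5.6561 m

5.6561


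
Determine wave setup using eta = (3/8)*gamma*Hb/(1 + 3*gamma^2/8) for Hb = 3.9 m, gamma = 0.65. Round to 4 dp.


eta = (3/8) * gamma * Hb / (1 + 3*gamma^2/8)
Numerator = (3/8) * 0.65 * 3.9 = 0.950625
Denominator = 1 + 3*0.65^2/8 = 1 + 0.158438 = 1.158438
eta = 0.950625 / 1.158438
eta = 0.8206 m

0.8206


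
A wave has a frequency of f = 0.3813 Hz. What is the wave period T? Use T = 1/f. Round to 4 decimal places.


T = 1 / f
T = 1 / 0.3813
T = 2.6226 s

2.6226


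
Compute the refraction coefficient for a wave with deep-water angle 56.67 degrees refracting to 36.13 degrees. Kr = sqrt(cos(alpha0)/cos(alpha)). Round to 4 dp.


Kr = sqrt(cos(alpha0) / cos(alpha))
cos(56.67) = 0.549460
cos(36.13) = 0.807681
Kr = sqrt(0.549460 / 0.807681)
Kr = sqrt(0.680294)
Kr = 0.8248

0.8248


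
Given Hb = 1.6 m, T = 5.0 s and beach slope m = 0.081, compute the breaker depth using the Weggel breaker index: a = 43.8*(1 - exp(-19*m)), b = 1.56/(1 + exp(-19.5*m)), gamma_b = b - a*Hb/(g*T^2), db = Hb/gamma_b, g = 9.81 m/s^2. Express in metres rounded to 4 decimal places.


a = 43.8 * (1 - exp(-19 * m))
exp(-19 * 0.081) = exp(-1.5390) = 0.214596
a = 43.8 * (1 - 0.214596) = 34.400713
b = 1.56 / (1 + exp(-19.5 * m))
exp(-19.5 * 0.081) = exp(-1.5795) = 0.206078
b = 1.56 / (1 + 0.206078) = 1.293449
Hb / (g * T^2) = 1.6 / (9.81 * 5.0^2) = 1.6 / 245.2500 = 0.00652396
gamma_b = b - a * Hb/(g*T^2) = 1.293449 - 34.400713 * 0.00652396 = 1.069020
db = Hb / gamma_b = 1.6 / 1.069020
db = 1.4967 m

1.4967


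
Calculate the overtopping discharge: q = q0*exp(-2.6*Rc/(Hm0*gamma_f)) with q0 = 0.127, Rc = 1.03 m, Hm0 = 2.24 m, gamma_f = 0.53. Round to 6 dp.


q = q0 * exp(-2.6 * Rc / (Hm0 * gamma_f))
Exponent = -2.6 * 1.03 / (2.24 * 0.53)
= -2.6 * 1.03 / 1.1872
= -2.255728
exp(-2.255728) = 0.104797
q = 0.127 * 0.104797
q = 0.013309 m^3/s/m

0.013309


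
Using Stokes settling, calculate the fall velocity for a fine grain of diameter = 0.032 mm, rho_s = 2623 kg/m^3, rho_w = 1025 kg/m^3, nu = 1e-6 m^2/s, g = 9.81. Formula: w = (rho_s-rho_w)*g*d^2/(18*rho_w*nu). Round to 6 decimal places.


w = (rho_s - rho_w) * g * d^2 / (18 * rho_w * nu)
d = 0.032 mm = 0.000032 m
rho_s - rho_w = 2623 - 1025 = 1598
Numerator = 1598 * 9.81 * (0.000032)^2 = 0.000016052613
Denominator = 18 * 1025 * 1e-6 = 0.018450
w = 0.000870 m/s

0.000870


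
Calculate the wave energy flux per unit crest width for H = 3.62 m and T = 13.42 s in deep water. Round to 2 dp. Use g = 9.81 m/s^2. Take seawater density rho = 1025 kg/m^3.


P = rho * g^2 * H^2 * T / (32 * pi)
P = 1025 * 9.81^2 * 3.62^2 * 13.42 / (32 * pi)
P = 1025 * 96.2361 * 13.1044 * 13.42 / 100.53096
P = 172556.64 W/m

172556.64


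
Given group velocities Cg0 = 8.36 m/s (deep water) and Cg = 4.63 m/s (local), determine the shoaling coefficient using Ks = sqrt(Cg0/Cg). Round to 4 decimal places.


Ks = sqrt(Cg0 / Cg)
Ks = sqrt(8.36 / 4.63)
Ks = sqrt(1.8056)
Ks = 1.3437

1.3437


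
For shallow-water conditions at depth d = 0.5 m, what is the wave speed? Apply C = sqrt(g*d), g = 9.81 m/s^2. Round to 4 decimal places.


Using the shallow-water approximation:
C = sqrt(g * d) = sqrt(9.81 * 0.5)
C = sqrt(4.9050)
C = 2.2147 m/s

2.2147


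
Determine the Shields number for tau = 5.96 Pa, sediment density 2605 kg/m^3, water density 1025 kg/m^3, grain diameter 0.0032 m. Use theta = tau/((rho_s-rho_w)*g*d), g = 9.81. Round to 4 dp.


theta = tau / ((rho_s - rho_w) * g * d)
rho_s - rho_w = 2605 - 1025 = 1580
Denominator = 1580 * 9.81 * 0.0032 = 49.599360
theta = 5.96 / 49.599360
theta = 0.1202

0.1202


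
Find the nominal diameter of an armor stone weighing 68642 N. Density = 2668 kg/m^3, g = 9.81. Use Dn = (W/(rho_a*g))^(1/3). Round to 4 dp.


V = W / (rho_a * g)
V = 68642 / (2668 * 9.81)
V = 68642 / 26173.08
V = 2.622618 m^3
Dn = V^(1/3) = 2.622618^(1/3)
Dn = 1.3790 m

1.3790


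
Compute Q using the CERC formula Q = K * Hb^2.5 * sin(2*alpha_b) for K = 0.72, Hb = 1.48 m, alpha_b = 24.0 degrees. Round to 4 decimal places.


Q = K * Hb^2.5 * sin(2 * alpha_b)
Hb^2.5 = 1.48^2.5 = 2.664737
sin(2 * 24.0) = sin(48.0) = 0.743145
Q = 0.72 * 2.664737 * 0.743145
Q = 1.4258 m^3/s

1.4258


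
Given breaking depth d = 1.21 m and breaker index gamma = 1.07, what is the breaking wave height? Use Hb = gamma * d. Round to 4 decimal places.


Hb = gamma * d
Hb = 1.07 * 1.21
Hb = 1.2947 m

1.2947


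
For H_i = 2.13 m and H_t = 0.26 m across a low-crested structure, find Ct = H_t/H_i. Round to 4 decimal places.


Ct = H_t / H_i
Ct = 0.26 / 2.13
Ct = 0.1221

0.1221


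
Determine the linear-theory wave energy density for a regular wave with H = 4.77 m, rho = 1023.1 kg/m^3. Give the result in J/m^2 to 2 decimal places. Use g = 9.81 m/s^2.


E = (1/8) * rho * g * H^2
E = (1/8) * 1023.1 * 9.81 * 4.77^2
E = 0.125 * 1023.1 * 9.81 * 22.7529
E = 28545.25 J/m^2

28545.25


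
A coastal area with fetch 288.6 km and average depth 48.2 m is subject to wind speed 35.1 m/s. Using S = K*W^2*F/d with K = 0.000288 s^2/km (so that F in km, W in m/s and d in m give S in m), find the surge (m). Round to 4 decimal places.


S = K * W^2 * F / d
W^2 = 35.1^2 = 1232.01
S = 0.000288 * 1232.01 * 288.6 / 48.2
Numerator = 0.000288 * 1232.01 * 288.6 = 102.400729
S = 102.400729 / 48.2 = 2.1245 m

2.1245


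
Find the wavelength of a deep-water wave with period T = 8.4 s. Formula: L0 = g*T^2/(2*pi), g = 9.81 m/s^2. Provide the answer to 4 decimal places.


L0 = g * T^2 / (2 * pi)
L0 = 9.81 * 8.4^2 / (2 * pi)
L0 = 9.81 * 70.5600 / 6.28319
L0 = 692.1936 / 6.28319
L0 = 110.1660 m

110.1660


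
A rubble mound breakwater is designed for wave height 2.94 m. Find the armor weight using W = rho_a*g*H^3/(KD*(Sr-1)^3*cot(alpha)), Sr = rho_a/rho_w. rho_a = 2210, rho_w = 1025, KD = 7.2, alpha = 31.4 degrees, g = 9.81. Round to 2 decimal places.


Sr = rho_a / rho_w = 2210 / 1025 = 2.156098
(Sr - 1) = 1.156098
(Sr - 1)^3 = 1.545196
cot(31.4) = 1 / tan(31.4) = 1 / 0.610403 = 1.638263
Numerator = 2210 * 9.81 * 2.94^3 = 550938.6903
Denominator = 7.2 * 1.545196 * 1.638263 = 18.226344
W = 550938.6903 / 18.226344
W = 30227.60 N

30227.60


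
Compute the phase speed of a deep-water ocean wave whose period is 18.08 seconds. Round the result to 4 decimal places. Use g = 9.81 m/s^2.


We use the deep-water celerity formula:
C = g * T / (2 * pi)
C = 9.81 * 18.08 / (2 * 3.14159...)
C = 177.364800 / 6.283185
C = 28.2285 m/s

28.2285


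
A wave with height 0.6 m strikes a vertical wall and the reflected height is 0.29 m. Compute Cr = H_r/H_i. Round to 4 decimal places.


Cr = H_r / H_i
Cr = 0.29 / 0.6
Cr = 0.4833

0.4833


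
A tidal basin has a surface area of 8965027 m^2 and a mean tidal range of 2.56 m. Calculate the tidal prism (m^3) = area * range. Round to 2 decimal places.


Tidal prism = Area * Tidal range
P = 8965027 * 2.56
P = 22950469.12 m^3

22950469.12


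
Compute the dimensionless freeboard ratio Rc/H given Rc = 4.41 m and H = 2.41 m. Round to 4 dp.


Relative freeboard = Rc / H
= 4.41 / 2.41
= 1.8299

1.8299


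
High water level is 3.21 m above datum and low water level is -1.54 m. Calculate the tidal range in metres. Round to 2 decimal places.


Tidal range = High water - Low water
Tidal range = 3.21 - (-1.54)
Tidal range = 4.75 m

4.75


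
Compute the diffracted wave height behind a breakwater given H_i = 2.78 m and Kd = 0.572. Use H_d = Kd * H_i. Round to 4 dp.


H_d = Kd * H_i
H_d = 0.572 * 2.78
H_d = 1.5902 m

1.5902


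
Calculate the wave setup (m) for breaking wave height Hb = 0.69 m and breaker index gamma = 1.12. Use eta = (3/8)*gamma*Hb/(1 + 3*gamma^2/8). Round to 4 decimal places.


eta = (3/8) * gamma * Hb / (1 + 3*gamma^2/8)
Numerator = (3/8) * 1.12 * 0.69 = 0.289800
Denominator = 1 + 3*1.12^2/8 = 1 + 0.470400 = 1.470400
eta = 0.289800 / 1.470400
eta = 0.1971 m

0.1971


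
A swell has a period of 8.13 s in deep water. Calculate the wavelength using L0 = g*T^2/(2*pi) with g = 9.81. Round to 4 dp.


L0 = g * T^2 / (2 * pi)
L0 = 9.81 * 8.13^2 / (2 * pi)
L0 = 9.81 * 66.0969 / 6.28319
L0 = 648.4106 / 6.28319
L0 = 103.1978 m

103.1978


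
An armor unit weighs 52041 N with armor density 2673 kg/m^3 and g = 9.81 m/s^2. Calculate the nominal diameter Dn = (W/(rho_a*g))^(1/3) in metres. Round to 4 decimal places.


V = W / (rho_a * g)
V = 52041 / (2673 * 9.81)
V = 52041 / 26222.13
V = 1.984621 m^3
Dn = V^(1/3) = 1.984621^(1/3)
Dn = 1.2567 m

1.2567


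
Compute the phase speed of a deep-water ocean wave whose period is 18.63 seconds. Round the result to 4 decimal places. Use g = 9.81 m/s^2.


We use the deep-water celerity formula:
C = g * T / (2 * pi)
C = 9.81 * 18.63 / (2 * 3.14159...)
C = 182.760300 / 6.283185
C = 29.0872 m/s

29.0872


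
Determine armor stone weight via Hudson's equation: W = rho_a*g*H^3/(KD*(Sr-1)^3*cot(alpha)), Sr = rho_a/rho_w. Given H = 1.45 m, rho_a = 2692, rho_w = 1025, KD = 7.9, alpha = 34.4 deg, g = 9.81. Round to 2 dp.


Sr = rho_a / rho_w = 2692 / 1025 = 2.626341
(Sr - 1) = 1.626341
(Sr - 1)^3 = 4.301651
cot(34.4) = 1 / tan(34.4) = 1 / 0.684714 = 1.460463
Numerator = 2692 * 9.81 * 1.45^3 = 80509.6743
Denominator = 7.9 * 4.301651 * 1.460463 = 49.630986
W = 80509.6743 / 49.630986
W = 1622.17 N

1622.17


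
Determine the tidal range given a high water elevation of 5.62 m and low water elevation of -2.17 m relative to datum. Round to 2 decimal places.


Tidal range = High water - Low water
Tidal range = 5.62 - (-2.17)
Tidal range = 7.79 m

7.79


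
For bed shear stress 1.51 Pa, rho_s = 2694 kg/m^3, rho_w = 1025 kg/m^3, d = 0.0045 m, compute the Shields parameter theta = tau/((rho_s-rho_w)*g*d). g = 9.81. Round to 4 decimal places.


theta = tau / ((rho_s - rho_w) * g * d)
rho_s - rho_w = 2694 - 1025 = 1669
Denominator = 1669 * 9.81 * 0.0045 = 73.678005
theta = 1.51 / 73.678005
theta = 0.0205

0.0205


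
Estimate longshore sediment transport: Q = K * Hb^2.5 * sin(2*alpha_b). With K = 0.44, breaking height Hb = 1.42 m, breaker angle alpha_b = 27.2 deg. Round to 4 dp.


Q = K * Hb^2.5 * sin(2 * alpha_b)
Hb^2.5 = 1.42^2.5 = 2.402818
sin(2 * 27.2) = sin(54.4) = 0.813101
Q = 0.44 * 2.402818 * 0.813101
Q = 0.8596 m^3/s

0.8596


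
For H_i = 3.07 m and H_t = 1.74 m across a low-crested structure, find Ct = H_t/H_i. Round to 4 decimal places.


Ct = H_t / H_i
Ct = 1.74 / 3.07
Ct = 0.5668

0.5668


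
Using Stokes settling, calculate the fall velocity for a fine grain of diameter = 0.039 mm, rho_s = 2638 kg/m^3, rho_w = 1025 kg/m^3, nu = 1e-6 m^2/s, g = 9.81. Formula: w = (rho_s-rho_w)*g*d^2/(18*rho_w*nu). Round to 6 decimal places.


w = (rho_s - rho_w) * g * d^2 / (18 * rho_w * nu)
d = 0.039 mm = 0.000039 m
rho_s - rho_w = 2638 - 1025 = 1613
Numerator = 1613 * 9.81 * (0.000039)^2 = 0.000024067589
Denominator = 18 * 1025 * 1e-6 = 0.018450
w = 0.001304 m/s

0.001304


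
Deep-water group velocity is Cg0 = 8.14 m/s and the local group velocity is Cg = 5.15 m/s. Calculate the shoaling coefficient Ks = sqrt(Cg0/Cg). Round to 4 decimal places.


Ks = sqrt(Cg0 / Cg)
Ks = sqrt(8.14 / 5.15)
Ks = sqrt(1.5806)
Ks = 1.2572

1.2572


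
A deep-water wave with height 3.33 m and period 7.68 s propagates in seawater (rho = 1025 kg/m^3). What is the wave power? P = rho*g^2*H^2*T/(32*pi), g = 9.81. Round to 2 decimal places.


P = rho * g^2 * H^2 * T / (32 * pi)
P = 1025 * 9.81^2 * 3.33^2 * 7.68 / (32 * pi)
P = 1025 * 96.2361 * 11.0889 * 7.68 / 100.53096
P = 83562.56 W/m

83562.56


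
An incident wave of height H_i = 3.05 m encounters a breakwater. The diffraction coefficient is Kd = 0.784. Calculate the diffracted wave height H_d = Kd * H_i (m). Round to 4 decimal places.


H_d = Kd * H_i
H_d = 0.784 * 3.05
H_d = 2.3912 m

2.3912


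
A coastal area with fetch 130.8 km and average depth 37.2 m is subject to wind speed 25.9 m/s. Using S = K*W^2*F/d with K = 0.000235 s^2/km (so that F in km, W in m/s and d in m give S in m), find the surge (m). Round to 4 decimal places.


S = K * W^2 * F / d
W^2 = 25.9^2 = 670.81
S = 0.000235 * 670.81 * 130.8 / 37.2
Numerator = 0.000235 * 670.81 * 130.8 = 20.619358
S = 20.619358 / 37.2 = 0.5543 m

0.5543


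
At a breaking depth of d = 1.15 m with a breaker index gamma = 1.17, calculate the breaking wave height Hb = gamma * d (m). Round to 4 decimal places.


Hb = gamma * d
Hb = 1.17 * 1.15
Hb = 1.3455 m

1.3455


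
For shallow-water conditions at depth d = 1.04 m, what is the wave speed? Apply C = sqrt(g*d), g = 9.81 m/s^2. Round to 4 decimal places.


Using the shallow-water approximation:
C = sqrt(g * d) = sqrt(9.81 * 1.04)
C = sqrt(10.2024)
C = 3.1941 m/s

3.1941


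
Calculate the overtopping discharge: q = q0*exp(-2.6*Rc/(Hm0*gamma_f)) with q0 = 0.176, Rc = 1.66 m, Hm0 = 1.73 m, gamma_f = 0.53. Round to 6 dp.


q = q0 * exp(-2.6 * Rc / (Hm0 * gamma_f))
Exponent = -2.6 * 1.66 / (1.73 * 0.53)
= -2.6 * 1.66 / 0.9169
= -4.707165
exp(-4.707165) = 0.009030
q = 0.176 * 0.009030
q = 0.001589 m^3/s/m

0.001589


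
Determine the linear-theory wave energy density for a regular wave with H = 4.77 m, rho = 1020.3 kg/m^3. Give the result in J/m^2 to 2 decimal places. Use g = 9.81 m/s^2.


E = (1/8) * rho * g * H^2
E = (1/8) * 1020.3 * 9.81 * 4.77^2
E = 0.125 * 1020.3 * 9.81 * 22.7529
E = 28467.13 J/m^2

28467.13


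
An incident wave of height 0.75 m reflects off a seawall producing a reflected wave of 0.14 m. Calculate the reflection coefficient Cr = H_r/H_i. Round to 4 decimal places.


Cr = H_r / H_i
Cr = 0.14 / 0.75
Cr = 0.1867

0.1867


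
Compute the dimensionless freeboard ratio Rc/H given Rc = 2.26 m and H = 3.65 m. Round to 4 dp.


Relative freeboard = Rc / H
= 2.26 / 3.65
= 0.6192

0.6192


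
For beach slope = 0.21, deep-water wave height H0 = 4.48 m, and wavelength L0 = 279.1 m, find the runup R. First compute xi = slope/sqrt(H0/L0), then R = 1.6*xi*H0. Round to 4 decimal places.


xi = slope / sqrt(H0/L0)
H0/L0 = 4.48/279.1 = 0.016052
sqrt(0.016052) = 0.126695
xi = 0.21 / 0.126695 = 1.657525
R = 1.6 * xi * H0 = 1.6 * 1.657525 * 4.48
R = 11.8811 m

11.8811


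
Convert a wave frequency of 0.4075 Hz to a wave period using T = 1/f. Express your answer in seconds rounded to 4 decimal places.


T = 1 / f
T = 1 / 0.4075
T = 2.4540 s

2.4540


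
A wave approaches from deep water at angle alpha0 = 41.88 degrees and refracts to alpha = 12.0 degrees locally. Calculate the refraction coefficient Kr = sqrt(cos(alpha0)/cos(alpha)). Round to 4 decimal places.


Kr = sqrt(cos(alpha0) / cos(alpha))
cos(41.88) = 0.744545
cos(12.0) = 0.978148
Kr = sqrt(0.744545 / 0.978148)
Kr = sqrt(0.761178)
Kr = 0.8725

0.8725


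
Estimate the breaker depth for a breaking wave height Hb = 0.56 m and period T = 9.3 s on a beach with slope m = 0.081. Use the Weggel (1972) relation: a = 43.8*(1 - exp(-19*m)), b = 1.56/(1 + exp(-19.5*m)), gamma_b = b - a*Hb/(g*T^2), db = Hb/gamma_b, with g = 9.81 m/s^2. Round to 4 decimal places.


a = 43.8 * (1 - exp(-19 * m))
exp(-19 * 0.081) = exp(-1.5390) = 0.214596
a = 43.8 * (1 - 0.214596) = 34.400713
b = 1.56 / (1 + exp(-19.5 * m))
exp(-19.5 * 0.081) = exp(-1.5795) = 0.206078
b = 1.56 / (1 + 0.206078) = 1.293449
Hb / (g * T^2) = 0.56 / (9.81 * 9.3^2) = 0.56 / 848.4669 = 0.00066001
gamma_b = b - a * Hb/(g*T^2) = 1.293449 - 34.400713 * 0.00066001 = 1.270744
db = Hb / gamma_b = 0.56 / 1.270744
db = 0.4407 m

0.4407


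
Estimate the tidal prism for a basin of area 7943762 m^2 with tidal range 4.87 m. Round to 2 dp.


Tidal prism = Area * Tidal range
P = 7943762 * 4.87
P = 38686120.94 m^3

38686120.94


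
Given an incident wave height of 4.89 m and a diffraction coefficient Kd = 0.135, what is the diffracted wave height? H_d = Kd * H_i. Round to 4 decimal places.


H_d = Kd * H_i
H_d = 0.135 * 4.89
H_d = 0.6602 m

0.6602


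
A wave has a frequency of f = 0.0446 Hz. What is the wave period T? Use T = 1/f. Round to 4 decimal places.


T = 1 / f
T = 1 / 0.0446
T = 22.4215 s

22.4215


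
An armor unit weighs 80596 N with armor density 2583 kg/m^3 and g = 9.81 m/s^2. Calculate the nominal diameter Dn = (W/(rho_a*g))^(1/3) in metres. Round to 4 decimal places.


V = W / (rho_a * g)
V = 80596 / (2583 * 9.81)
V = 80596 / 25339.23
V = 3.180681 m^3
Dn = V^(1/3) = 3.180681^(1/3)
Dn = 1.4706 m

1.4706


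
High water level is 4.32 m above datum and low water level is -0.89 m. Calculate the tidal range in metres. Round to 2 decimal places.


Tidal range = High water - Low water
Tidal range = 4.32 - (-0.89)
Tidal range = 5.21 m

5.21


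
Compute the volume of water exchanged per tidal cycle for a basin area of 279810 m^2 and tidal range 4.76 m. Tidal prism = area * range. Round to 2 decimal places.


Tidal prism = Area * Tidal range
P = 279810 * 4.76
P = 1331895.60 m^3

1331895.60


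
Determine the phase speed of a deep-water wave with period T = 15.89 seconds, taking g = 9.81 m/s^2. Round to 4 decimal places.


We use the deep-water celerity formula:
C = g * T / (2 * pi)
C = 9.81 * 15.89 / (2 * 3.14159...)
C = 155.880900 / 6.283185
C = 24.8092 m/s

24.8092


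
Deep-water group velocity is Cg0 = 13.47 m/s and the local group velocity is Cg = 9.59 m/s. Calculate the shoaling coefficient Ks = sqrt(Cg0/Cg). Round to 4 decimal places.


Ks = sqrt(Cg0 / Cg)
Ks = sqrt(13.47 / 9.59)
Ks = sqrt(1.4046)
Ks = 1.1852

1.1852


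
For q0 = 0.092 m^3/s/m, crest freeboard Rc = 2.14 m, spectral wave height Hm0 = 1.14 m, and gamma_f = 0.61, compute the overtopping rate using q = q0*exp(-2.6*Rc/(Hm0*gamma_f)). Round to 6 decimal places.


q = q0 * exp(-2.6 * Rc / (Hm0 * gamma_f))
Exponent = -2.6 * 2.14 / (1.14 * 0.61)
= -2.6 * 2.14 / 0.6954
= -8.001150
exp(-8.001150) = 0.000335
q = 0.092 * 0.000335
q = 0.000031 m^3/s/m

0.000031


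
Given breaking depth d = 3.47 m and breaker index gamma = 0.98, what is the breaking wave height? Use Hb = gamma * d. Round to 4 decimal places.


Hb = gamma * d
Hb = 0.98 * 3.47
Hb = 3.4006 m

3.4006


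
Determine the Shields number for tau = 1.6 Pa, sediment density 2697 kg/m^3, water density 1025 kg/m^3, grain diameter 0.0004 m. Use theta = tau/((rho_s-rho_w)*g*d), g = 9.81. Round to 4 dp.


theta = tau / ((rho_s - rho_w) * g * d)
rho_s - rho_w = 2697 - 1025 = 1672
Denominator = 1672 * 9.81 * 0.0004 = 6.560928
theta = 1.6 / 6.560928
theta = 0.2439

0.2439


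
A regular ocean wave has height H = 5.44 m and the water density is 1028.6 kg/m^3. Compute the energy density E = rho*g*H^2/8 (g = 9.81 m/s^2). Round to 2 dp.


E = (1/8) * rho * g * H^2
E = (1/8) * 1028.6 * 9.81 * 5.44^2
E = 0.125 * 1028.6 * 9.81 * 29.5936
E = 37327.02 J/m^2

37327.02


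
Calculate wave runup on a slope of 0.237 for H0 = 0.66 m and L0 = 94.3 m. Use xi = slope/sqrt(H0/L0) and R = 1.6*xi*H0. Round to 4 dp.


xi = slope / sqrt(H0/L0)
H0/L0 = 0.66/94.3 = 0.006999
sqrt(0.006999) = 0.083660
xi = 0.237 / 0.083660 = 2.832906
R = 1.6 * xi * H0 = 1.6 * 2.832906 * 0.66
R = 2.9915 m

2.9915


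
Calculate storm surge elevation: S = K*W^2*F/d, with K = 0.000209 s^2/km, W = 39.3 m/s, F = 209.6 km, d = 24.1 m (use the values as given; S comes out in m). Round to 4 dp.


S = K * W^2 * F / d
W^2 = 39.3^2 = 1544.49
S = 0.000209 * 1544.49 * 209.6 / 24.1
Numerator = 0.000209 * 1544.49 * 209.6 = 67.658547
S = 67.658547 / 24.1 = 2.8074 m

2.8074


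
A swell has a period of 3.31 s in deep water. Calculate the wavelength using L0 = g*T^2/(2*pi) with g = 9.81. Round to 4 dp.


L0 = g * T^2 / (2 * pi)
L0 = 9.81 * 3.31^2 / (2 * pi)
L0 = 9.81 * 10.9561 / 6.28319
L0 = 107.4793 / 6.28319
L0 = 17.1059 m

17.1059


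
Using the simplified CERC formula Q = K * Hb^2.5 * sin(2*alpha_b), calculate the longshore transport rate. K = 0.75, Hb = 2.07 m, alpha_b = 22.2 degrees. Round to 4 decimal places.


Q = K * Hb^2.5 * sin(2 * alpha_b)
Hb^2.5 = 2.07^2.5 = 6.164898
sin(2 * 22.2) = sin(44.4) = 0.699663
Q = 0.75 * 6.164898 * 0.699663
Q = 3.2350 m^3/s

3.2350


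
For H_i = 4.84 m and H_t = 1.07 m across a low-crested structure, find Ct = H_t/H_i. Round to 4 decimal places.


Ct = H_t / H_i
Ct = 1.07 / 4.84
Ct = 0.2211

0.2211


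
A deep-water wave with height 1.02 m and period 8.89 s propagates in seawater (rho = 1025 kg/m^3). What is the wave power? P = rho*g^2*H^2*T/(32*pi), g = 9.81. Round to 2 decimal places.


P = rho * g^2 * H^2 * T / (32 * pi)
P = 1025 * 9.81^2 * 1.02^2 * 8.89 / (32 * pi)
P = 1025 * 96.2361 * 1.0404 * 8.89 / 100.53096
P = 9075.37 W/m

9075.37


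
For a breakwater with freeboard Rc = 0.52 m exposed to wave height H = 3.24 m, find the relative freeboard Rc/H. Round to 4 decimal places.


Relative freeboard = Rc / H
= 0.52 / 3.24
= 0.1605

0.1605


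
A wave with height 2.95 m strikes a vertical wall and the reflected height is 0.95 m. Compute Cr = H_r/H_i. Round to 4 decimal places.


Cr = H_r / H_i
Cr = 0.95 / 2.95
Cr = 0.3220

0.3220


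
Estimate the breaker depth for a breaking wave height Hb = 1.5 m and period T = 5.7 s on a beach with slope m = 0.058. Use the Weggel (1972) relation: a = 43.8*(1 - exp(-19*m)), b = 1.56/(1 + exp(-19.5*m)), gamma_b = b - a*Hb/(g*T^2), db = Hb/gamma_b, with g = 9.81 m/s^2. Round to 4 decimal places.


a = 43.8 * (1 - exp(-19 * m))
exp(-19 * 0.058) = exp(-1.1020) = 0.332206
a = 43.8 * (1 - 0.332206) = 29.249377
b = 1.56 / (1 + exp(-19.5 * m))
exp(-19.5 * 0.058) = exp(-1.1310) = 0.322710
b = 1.56 / (1 + 0.322710) = 1.179397
Hb / (g * T^2) = 1.5 / (9.81 * 5.7^2) = 1.5 / 318.7269 = 0.00470622
gamma_b = b - a * Hb/(g*T^2) = 1.179397 - 29.249377 * 0.00470622 = 1.041742
db = Hb / gamma_b = 1.5 / 1.041742
db = 1.4399 m

1.4399


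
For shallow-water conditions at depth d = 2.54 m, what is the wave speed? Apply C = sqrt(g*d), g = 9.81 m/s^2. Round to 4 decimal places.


Using the shallow-water approximation:
C = sqrt(g * d) = sqrt(9.81 * 2.54)
C = sqrt(24.9174)
C = 4.9917 m/s

4.9917


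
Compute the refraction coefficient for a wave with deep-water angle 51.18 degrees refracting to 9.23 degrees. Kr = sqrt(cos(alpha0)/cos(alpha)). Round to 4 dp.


Kr = sqrt(cos(alpha0) / cos(alpha))
cos(51.18) = 0.626876
cos(9.23) = 0.987052
Kr = sqrt(0.626876 / 0.987052)
Kr = sqrt(0.635099)
Kr = 0.7969

0.7969


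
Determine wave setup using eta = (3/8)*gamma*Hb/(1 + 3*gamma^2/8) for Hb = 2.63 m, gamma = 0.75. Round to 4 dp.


eta = (3/8) * gamma * Hb / (1 + 3*gamma^2/8)
Numerator = (3/8) * 0.75 * 2.63 = 0.739687
Denominator = 1 + 3*0.75^2/8 = 1 + 0.210938 = 1.210938
eta = 0.739687 / 1.210938
eta = 0.6108 m

0.6108
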